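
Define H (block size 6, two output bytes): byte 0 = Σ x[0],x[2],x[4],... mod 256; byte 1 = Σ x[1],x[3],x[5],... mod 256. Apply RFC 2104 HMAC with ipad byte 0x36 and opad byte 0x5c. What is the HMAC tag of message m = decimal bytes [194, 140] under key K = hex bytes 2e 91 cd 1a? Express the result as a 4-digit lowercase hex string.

6a04

Key hex bytes 2e 91 cd 1a is 4 bytes ≤ B = 6; zero-pad to 6 bytes: K' = 2e 91 cd 1a 00 00.
K' ⊕ ipad = 18 a7 fb 2c 36 36.  K' ⊕ opad = 72 cd 91 46 5c 5c.
Inner input = (K'⊕ipad) ∥ m = 18 a7 fb 2c 36 36 ∥ c2 8c.
Inner hash: even-index sum = 523 mod 256 = 11; odd-index sum = 405 mod 256 = 149 → 0b 95.
Outer input = (K'⊕opad) ∥ inner = 72 cd 91 46 5c 5c ∥ 0b 95.
Outer hash (tag): even-index sum = 362 mod 256 = 106; odd-index sum = 516 mod 256 = 4 → 6a 04.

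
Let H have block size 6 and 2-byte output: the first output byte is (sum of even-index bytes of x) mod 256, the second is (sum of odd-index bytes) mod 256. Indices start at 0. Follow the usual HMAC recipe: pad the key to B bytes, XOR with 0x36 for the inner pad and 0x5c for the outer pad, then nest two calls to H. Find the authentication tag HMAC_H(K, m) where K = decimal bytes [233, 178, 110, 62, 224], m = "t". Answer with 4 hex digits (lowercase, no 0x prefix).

Key decimal bytes [233, 178, 110, 62, 224] = e9 b2 6e 3e e0 is 5 bytes ≤ B = 6; zero-pad to 6 bytes: K' = e9 b2 6e 3e e0 00.
K' ⊕ ipad = df 84 58 08 d6 36.  K' ⊕ opad = b5 ee 32 62 bc 5c.
Inner input = (K'⊕ipad) ∥ m = df 84 58 08 d6 36 ∥ 74.
Inner hash: even-index sum = 641 mod 256 = 129; odd-index sum = 194 mod 256 = 194 → 81 c2.
Outer input = (K'⊕opad) ∥ inner = b5 ee 32 62 bc 5c ∥ 81 c2.
Outer hash (tag): even-index sum = 548 mod 256 = 36; odd-index sum = 622 mod 256 = 110 → 24 6e.

246e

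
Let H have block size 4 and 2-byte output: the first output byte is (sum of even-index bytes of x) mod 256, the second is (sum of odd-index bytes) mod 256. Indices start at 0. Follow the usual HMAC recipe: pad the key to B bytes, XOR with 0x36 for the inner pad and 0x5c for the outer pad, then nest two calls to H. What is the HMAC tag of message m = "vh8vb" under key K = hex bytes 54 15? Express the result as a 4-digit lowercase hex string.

Key hex bytes 54 15 is 2 bytes ≤ B = 4; zero-pad to 4 bytes: K' = 54 15 00 00.
K' ⊕ ipad = 62 23 36 36.  K' ⊕ opad = 08 49 5c 5c.
Inner input = (K'⊕ipad) ∥ m = 62 23 36 36 ∥ 76 68 38 76 62.
Inner hash: even-index sum = 424 mod 256 = 168; odd-index sum = 311 mod 256 = 55 → a8 37.
Outer input = (K'⊕opad) ∥ inner = 08 49 5c 5c ∥ a8 37.
Outer hash (tag): even-index sum = 268 mod 256 = 12; odd-index sum = 220 mod 256 = 220 → 0c dc.

0cdc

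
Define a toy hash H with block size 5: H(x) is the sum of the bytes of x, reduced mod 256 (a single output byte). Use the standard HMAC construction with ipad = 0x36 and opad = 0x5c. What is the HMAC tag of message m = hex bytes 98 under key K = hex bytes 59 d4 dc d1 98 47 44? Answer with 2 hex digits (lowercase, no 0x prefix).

4c

Key hex bytes 59 d4 dc d1 98 47 44 is 7 bytes > B = 5, so hash it first: H(key) = fd, then zero-pad to 5 bytes: K' = fd 00 00 00 00.
K' ⊕ ipad = cb 36 36 36 36.  K' ⊕ opad = a1 5c 5c 5c 5c.
Inner input = (K'⊕ipad) ∥ m = cb 36 36 36 36 ∥ 98.
Inner hash: sum = 203+54+54+54+54+152 = 571; mod 256 = 59 → 3b.
Outer input = (K'⊕opad) ∥ inner = a1 5c 5c 5c 5c ∥ 3b.
Outer hash (tag): sum = 161+92+92+92+92+59 = 588; mod 256 = 76 → 4c.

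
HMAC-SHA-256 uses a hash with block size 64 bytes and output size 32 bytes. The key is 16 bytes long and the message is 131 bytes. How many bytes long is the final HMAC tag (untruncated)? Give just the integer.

32

The tag is one SHA-256 digest: 32 bytes.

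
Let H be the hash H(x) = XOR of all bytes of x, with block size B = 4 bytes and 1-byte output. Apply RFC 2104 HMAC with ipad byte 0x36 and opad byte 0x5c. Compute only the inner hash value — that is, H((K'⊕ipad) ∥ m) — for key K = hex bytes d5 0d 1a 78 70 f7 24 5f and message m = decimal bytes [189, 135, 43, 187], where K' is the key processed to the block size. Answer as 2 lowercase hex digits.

ec

Key hex bytes d5 0d 1a 78 70 f7 24 5f is 8 bytes > B = 4, so hash it first: H(key) = 46, then zero-pad to 4 bytes: K' = 46 00 00 00.
K' ⊕ ipad = 70 36 36 36.
Inner input = 70 36 36 36 ∥ bd 87 2b bb.
Inner hash: XOR 70⊕36⊕36⊕36⊕bd⊕87⊕2b⊕bb = ec.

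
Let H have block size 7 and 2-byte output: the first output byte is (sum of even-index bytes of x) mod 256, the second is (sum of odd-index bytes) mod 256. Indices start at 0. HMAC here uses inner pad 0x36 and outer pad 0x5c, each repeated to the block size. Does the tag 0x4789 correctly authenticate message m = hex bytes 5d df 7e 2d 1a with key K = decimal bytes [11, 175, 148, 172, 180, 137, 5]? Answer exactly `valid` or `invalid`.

Key decimal bytes [11, 175, 148, 172, 180, 137, 5] = 0b af 94 ac b4 89 05 is exactly B = 7 bytes: K' = 0b af 94 ac b4 89 05.
K' ⊕ ipad = 3d 99 a2 9a 82 bf 33; K' ⊕ opad = 57 f3 c8 f0 e8 d5 59.
Inner hash: even-index sum = 672 mod 256 = 160; odd-index sum = 743 mod 256 = 231 → a0 e7.
Outer hash (recomputed tag): even-index sum = 839 mod 256 = 71; odd-index sum = 856 mod 256 = 88 → 47 58.
Recomputed tag = 4758; claimed = 4789 → mismatch.

invalid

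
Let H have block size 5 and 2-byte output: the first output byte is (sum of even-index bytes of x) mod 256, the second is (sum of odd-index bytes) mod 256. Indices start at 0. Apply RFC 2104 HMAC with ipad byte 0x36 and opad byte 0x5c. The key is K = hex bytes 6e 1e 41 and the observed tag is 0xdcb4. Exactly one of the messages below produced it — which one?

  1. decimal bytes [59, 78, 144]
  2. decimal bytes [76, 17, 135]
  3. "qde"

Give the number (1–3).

2

Key hex bytes 6e 1e 41 is 3 bytes ≤ B = 5; zero-pad to 5 bytes: K' = 6e 1e 41 00 00.
K' ⊕ ipad = 58 28 77 36 36; K' ⊕ opad = 32 42 1d 5c 5c.
m1: inner = H(58 28 77 36 36 3b 4e 90) = 53 29; tag = H(32 42 1d 5c 5c 53 29) = d4f1
m2: inner = H(58 28 77 36 36 4c 11 87) = 16 31; tag = H(32 42 1d 5c 5c 16 31) = dcb4 ← matches
m3: inner = H(58 28 77 36 36 71 64 65) = 69 34; tag = H(32 42 1d 5c 5c 69 34) = df07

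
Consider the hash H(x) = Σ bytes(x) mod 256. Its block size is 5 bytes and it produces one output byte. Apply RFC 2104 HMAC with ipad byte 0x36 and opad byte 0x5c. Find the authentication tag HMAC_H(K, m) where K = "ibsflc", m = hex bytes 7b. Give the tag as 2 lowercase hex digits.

Key "ibsflc" = 69 62 73 66 6c 63 is 6 bytes > B = 5, so hash it first: H(key) = 73, then zero-pad to 5 bytes: K' = 73 00 00 00 00.
K' ⊕ ipad = 45 36 36 36 36.  K' ⊕ opad = 2f 5c 5c 5c 5c.
Inner input = (K'⊕ipad) ∥ m = 45 36 36 36 36 ∥ 7b.
Inner hash: sum = 69+54+54+54+54+123 = 408; mod 256 = 152 → 98.
Outer input = (K'⊕opad) ∥ inner = 2f 5c 5c 5c 5c ∥ 98.
Outer hash (tag): sum = 47+92+92+92+92+152 = 567; mod 256 = 55 → 37.

37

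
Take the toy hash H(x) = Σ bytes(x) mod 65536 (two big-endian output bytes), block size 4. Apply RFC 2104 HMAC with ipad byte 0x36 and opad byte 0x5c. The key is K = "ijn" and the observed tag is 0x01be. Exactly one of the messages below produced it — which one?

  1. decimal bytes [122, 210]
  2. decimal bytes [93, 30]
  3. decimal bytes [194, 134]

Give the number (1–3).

Key "ijn" = 69 6a 6e is 3 bytes ≤ B = 4; zero-pad to 4 bytes: K' = 69 6a 6e 00.
K' ⊕ ipad = 5f 5c 58 36; K' ⊕ opad = 35 36 32 5c.
m1: inner = H(5f 5c 58 36 7a d2) = 02 95; tag = H(35 36 32 5c 02 95) = 0190
m2: inner = H(5f 5c 58 36 5d 1e) = 01 c4; tag = H(35 36 32 5c 01 c4) = 01be ← matches
m3: inner = H(5f 5c 58 36 c2 86) = 02 91; tag = H(35 36 32 5c 02 91) = 018c

2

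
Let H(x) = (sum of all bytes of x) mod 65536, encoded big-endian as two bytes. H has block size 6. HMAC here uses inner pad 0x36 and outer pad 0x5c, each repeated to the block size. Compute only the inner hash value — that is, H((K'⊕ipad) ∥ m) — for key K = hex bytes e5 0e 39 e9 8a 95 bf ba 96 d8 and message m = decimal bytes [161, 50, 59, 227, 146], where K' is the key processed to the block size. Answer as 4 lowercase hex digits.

03b8

Key hex bytes e5 0e 39 e9 8a 95 bf ba 96 d8 is 10 bytes > B = 6, so hash it first: H(key) = 06 1b, then zero-pad to 6 bytes: K' = 06 1b 00 00 00 00.
K' ⊕ ipad = 30 2d 36 36 36 36.
Inner input = 30 2d 36 36 36 36 ∥ a1 32 3b e3 92.
Inner hash: sum = 48+45+54+54+54+54+161+50+59+227+146 = 952 → 03 b8.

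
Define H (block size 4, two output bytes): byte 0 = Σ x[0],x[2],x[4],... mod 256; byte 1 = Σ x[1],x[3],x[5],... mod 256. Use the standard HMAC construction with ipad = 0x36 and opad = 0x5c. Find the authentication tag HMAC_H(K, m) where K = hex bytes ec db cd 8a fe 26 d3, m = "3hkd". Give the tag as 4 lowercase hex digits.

Key hex bytes ec db cd 8a fe 26 d3 is 7 bytes > B = 4, so hash it first: H(key) = 8a 8b, then zero-pad to 4 bytes: K' = 8a 8b 00 00.
K' ⊕ ipad = bc bd 36 36.  K' ⊕ opad = d6 d7 5c 5c.
Inner input = (K'⊕ipad) ∥ m = bc bd 36 36 ∥ 33 68 6b 64.
Inner hash: even-index sum = 400 mod 256 = 144; odd-index sum = 447 mod 256 = 191 → 90 bf.
Outer input = (K'⊕opad) ∥ inner = d6 d7 5c 5c ∥ 90 bf.
Outer hash (tag): even-index sum = 450 mod 256 = 194; odd-index sum = 498 mod 256 = 242 → c2 f2.

c2f2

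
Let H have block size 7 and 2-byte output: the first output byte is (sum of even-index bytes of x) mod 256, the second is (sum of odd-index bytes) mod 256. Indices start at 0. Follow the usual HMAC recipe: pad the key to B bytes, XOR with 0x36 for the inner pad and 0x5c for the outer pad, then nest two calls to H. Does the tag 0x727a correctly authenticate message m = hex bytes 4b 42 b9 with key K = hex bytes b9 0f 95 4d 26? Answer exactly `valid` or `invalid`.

Key hex bytes b9 0f 95 4d 26 is 5 bytes ≤ B = 7; zero-pad to 7 bytes: K' = b9 0f 95 4d 26 00 00.
K' ⊕ ipad = 8f 39 a3 7b 10 36 36; K' ⊕ opad = e5 53 c9 11 7a 5c 5c.
Inner hash: even-index sum = 442 mod 256 = 186; odd-index sum = 494 mod 256 = 238 → ba ee.
Outer hash (recomputed tag): even-index sum = 882 mod 256 = 114; odd-index sum = 378 mod 256 = 122 → 72 7a.
Recomputed tag = 727a; claimed = 727a → match.

valid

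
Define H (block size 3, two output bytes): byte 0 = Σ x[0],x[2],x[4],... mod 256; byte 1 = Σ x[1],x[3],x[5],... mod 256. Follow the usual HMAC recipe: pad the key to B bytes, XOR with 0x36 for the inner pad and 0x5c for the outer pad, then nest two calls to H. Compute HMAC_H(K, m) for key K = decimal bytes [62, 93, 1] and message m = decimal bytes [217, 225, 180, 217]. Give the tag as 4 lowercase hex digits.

Key decimal bytes [62, 93, 1] = 3e 5d 01 is exactly B = 3 bytes: K' = 3e 5d 01.
K' ⊕ ipad = 08 6b 37.  K' ⊕ opad = 62 01 5d.
Inner input = (K'⊕ipad) ∥ m = 08 6b 37 ∥ d9 e1 b4 d9.
Inner hash: even-index sum = 505 mod 256 = 249; odd-index sum = 504 mod 256 = 248 → f9 f8.
Outer input = (K'⊕opad) ∥ inner = 62 01 5d ∥ f9 f8.
Outer hash (tag): even-index sum = 439 mod 256 = 183; odd-index sum = 250 mod 256 = 250 → b7 fa.

b7fa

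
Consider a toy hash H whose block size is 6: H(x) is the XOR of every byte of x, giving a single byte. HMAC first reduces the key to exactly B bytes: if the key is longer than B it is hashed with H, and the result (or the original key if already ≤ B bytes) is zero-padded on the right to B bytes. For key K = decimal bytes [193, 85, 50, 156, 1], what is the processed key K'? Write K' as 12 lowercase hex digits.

c155329c0100

Key decimal bytes [193, 85, 50, 156, 1] = c1 55 32 9c 01 is 5 bytes ≤ B = 6; zero-pad to 6 bytes: K' = c1 55 32 9c 01 00.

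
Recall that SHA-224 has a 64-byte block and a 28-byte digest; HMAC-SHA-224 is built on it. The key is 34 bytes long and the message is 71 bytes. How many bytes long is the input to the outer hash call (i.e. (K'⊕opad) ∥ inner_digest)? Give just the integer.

92

Key is 34 ≤ 64 bytes, zero-padded: |K'| = 64.
Outer input = (K'⊕opad) ∥ H(inner) → 64 + 28 = 92 bytes.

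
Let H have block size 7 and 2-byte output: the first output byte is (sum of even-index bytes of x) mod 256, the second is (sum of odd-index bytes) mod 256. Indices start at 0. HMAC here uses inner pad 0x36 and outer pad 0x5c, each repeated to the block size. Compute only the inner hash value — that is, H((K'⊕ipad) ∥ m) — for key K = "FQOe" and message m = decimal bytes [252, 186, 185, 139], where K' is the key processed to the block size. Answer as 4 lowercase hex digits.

9aa5

Key "FQOe" = 46 51 4f 65 is 4 bytes ≤ B = 7; zero-pad to 7 bytes: K' = 46 51 4f 65 00 00 00.
K' ⊕ ipad = 70 67 79 53 36 36 36.
Inner input = 70 67 79 53 36 36 36 ∥ fc ba b9 8b.
Inner hash: even-index sum = 666 mod 256 = 154; odd-index sum = 677 mod 256 = 165 → 9a a5.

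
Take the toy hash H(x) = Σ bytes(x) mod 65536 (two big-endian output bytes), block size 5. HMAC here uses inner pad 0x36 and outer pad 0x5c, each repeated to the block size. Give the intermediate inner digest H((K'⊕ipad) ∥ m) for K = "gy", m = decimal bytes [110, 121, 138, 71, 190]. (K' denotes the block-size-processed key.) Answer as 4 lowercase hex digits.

Key "gy" = 67 79 is 2 bytes ≤ B = 5; zero-pad to 5 bytes: K' = 67 79 00 00 00.
K' ⊕ ipad = 51 4f 36 36 36.
Inner input = 51 4f 36 36 36 ∥ 6e 79 8a 47 be.
Inner hash: sum = 81+79+54+54+54+110+121+138+71+190 = 952 → 03 b8.

03b8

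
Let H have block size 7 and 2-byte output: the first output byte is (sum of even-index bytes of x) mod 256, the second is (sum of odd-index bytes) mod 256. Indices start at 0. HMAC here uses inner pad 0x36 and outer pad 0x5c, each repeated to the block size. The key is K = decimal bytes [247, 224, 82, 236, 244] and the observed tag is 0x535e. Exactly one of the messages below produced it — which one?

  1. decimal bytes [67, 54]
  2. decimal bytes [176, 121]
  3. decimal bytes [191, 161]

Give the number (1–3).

2

Key decimal bytes [247, 224, 82, 236, 244] = f7 e0 52 ec f4 is 5 bytes ≤ B = 7; zero-pad to 7 bytes: K' = f7 e0 52 ec f4 00 00.
K' ⊕ ipad = c1 d6 64 da c2 36 36; K' ⊕ opad = ab bc 0e b0 a8 5c 5c.
m1: inner = H(c1 d6 64 da c2 36 36 43 36) = 53 29; tag = H(ab bc 0e b0 a8 5c 5c 53 29) = e61b
m2: inner = H(c1 d6 64 da c2 36 36 b0 79) = 96 96; tag = H(ab bc 0e b0 a8 5c 5c 96 96) = 535e ← matches
m3: inner = H(c1 d6 64 da c2 36 36 bf a1) = be a5; tag = H(ab bc 0e b0 a8 5c 5c be a5) = 6286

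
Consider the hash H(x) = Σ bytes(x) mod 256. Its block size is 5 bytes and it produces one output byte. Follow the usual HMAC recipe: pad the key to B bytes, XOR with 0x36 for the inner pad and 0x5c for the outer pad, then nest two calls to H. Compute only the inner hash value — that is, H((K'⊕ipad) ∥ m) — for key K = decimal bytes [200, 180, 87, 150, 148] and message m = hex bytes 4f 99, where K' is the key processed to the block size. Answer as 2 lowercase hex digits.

Key decimal bytes [200, 180, 87, 150, 148] = c8 b4 57 96 94 is exactly B = 5 bytes: K' = c8 b4 57 96 94.
K' ⊕ ipad = fe 82 61 a0 a2.
Inner input = fe 82 61 a0 a2 ∥ 4f 99.
Inner hash: sum = 254+130+97+160+162+79+153 = 1035; mod 256 = 11 → 0b.

0b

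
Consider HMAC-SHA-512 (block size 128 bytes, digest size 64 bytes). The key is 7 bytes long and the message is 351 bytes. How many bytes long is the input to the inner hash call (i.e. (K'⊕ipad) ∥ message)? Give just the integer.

479

Key is 7 ≤ 128 bytes, zero-padded: |K'| = 128.
Inner input = (K'⊕ipad) ∥ m → 128 + 351 = 479 bytes.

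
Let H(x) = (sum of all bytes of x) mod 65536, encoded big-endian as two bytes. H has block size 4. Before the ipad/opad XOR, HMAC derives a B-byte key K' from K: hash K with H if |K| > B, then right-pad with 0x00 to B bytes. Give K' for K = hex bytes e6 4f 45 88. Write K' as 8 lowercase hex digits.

e64f4588

Key hex bytes e6 4f 45 88 is exactly B = 4 bytes: K' = e6 4f 45 88.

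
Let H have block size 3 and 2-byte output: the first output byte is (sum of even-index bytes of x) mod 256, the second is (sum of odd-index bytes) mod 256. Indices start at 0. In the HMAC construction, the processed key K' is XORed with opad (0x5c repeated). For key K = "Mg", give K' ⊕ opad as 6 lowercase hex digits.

113b5c

Key "Mg" = 4d 67 is 2 bytes ≤ B = 3; zero-pad to 3 bytes: K' = 4d 67 00.
XOR each byte with 0x5c: 4d⊕5c=11, 67⊕5c=3b, 00⊕5c=5c.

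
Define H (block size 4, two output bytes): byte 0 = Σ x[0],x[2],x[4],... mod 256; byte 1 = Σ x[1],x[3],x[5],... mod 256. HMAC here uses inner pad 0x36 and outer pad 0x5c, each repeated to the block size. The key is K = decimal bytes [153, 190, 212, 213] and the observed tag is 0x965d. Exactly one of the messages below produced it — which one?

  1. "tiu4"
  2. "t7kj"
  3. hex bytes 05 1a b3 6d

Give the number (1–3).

Key decimal bytes [153, 190, 212, 213] = 99 be d4 d5 is exactly B = 4 bytes: K' = 99 be d4 d5.
K' ⊕ ipad = af 88 e2 e3; K' ⊕ opad = c5 e2 88 89.
m1: inner = H(af 88 e2 e3 74 69 75 34) = 7a 08; tag = H(c5 e2 88 89 7a 08) = c773
m2: inner = H(af 88 e2 e3 74 37 6b 6a) = 70 0c; tag = H(c5 e2 88 89 70 0c) = bd77
m3: inner = H(af 88 e2 e3 05 1a b3 6d) = 49 f2; tag = H(c5 e2 88 89 49 f2) = 965d ← matches

3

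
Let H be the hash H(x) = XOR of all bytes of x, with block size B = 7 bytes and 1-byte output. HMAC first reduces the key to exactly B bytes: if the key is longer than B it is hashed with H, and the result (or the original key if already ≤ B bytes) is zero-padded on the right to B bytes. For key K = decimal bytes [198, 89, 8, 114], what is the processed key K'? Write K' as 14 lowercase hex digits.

Key decimal bytes [198, 89, 8, 114] = c6 59 08 72 is 4 bytes ≤ B = 7; zero-pad to 7 bytes: K' = c6 59 08 72 00 00 00.

c6590872000000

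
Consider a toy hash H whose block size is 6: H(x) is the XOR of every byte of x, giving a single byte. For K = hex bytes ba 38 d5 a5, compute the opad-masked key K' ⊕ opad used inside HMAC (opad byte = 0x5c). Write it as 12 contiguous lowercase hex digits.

Key hex bytes ba 38 d5 a5 is 4 bytes ≤ B = 6; zero-pad to 6 bytes: K' = ba 38 d5 a5 00 00.
XOR each byte with 0x5c: ba⊕5c=e6, 38⊕5c=64, d5⊕5c=89, a5⊕5c=f9, 00⊕5c=5c, 00⊕5c=5c.

e66489f95c5c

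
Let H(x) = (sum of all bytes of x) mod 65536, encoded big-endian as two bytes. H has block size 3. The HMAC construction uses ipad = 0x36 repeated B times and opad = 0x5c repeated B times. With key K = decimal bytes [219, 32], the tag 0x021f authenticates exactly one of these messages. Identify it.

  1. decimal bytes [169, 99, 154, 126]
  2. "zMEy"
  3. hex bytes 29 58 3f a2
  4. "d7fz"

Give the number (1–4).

Key decimal bytes [219, 32] = db 20 is 2 bytes ≤ B = 3; zero-pad to 3 bytes: K' = db 20 00.
K' ⊕ ipad = ed 16 36; K' ⊕ opad = 87 7c 5c.
m1: inner = H(ed 16 36 a9 63 9a 7e) = 03 5d; tag = H(87 7c 5c 03 5d) = 01bf
m2: inner = H(ed 16 36 7a 4d 45 79) = 02 be; tag = H(87 7c 5c 02 be) = 021f ← matches
m3: inner = H(ed 16 36 29 58 3f a2) = 02 9b; tag = H(87 7c 5c 02 9b) = 01fc
m4: inner = H(ed 16 36 64 37 66 7a) = 02 b4; tag = H(87 7c 5c 02 b4) = 0215

2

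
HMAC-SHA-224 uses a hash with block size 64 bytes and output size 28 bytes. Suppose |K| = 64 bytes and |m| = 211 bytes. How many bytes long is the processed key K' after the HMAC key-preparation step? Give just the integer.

64

Key is 64 ≤ 64 bytes, zero-padded: |K'| = 64.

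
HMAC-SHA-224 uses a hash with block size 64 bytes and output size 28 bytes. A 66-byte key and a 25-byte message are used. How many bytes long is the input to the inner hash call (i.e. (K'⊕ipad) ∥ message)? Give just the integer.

Key is 66 > 64 bytes, so it is hashed to 28 bytes then zero-padded to 64: |K'| = 64.
Inner input = (K'⊕ipad) ∥ m → 64 + 25 = 89 bytes.

89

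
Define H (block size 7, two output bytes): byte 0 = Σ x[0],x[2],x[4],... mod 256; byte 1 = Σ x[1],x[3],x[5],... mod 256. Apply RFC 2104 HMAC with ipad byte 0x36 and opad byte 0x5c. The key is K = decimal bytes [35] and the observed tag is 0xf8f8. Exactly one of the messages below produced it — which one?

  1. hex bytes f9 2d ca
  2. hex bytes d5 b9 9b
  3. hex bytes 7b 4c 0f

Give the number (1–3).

Key decimal bytes [35] = 23 is 1 byte ≤ B = 7; zero-pad to 7 bytes: K' = 23 00 00 00 00 00 00.
K' ⊕ ipad = 15 36 36 36 36 36 36; K' ⊕ opad = 7f 5c 5c 5c 5c 5c 5c.
m1: inner = H(15 36 36 36 36 36 36 f9 2d ca) = e4 65; tag = H(7f 5c 5c 5c 5c 5c 5c e4 65) = f8f8 ← matches
m2: inner = H(15 36 36 36 36 36 36 d5 b9 9b) = 70 12; tag = H(7f 5c 5c 5c 5c 5c 5c 70 12) = a584
m3: inner = H(15 36 36 36 36 36 36 7b 4c 0f) = 03 2c; tag = H(7f 5c 5c 5c 5c 5c 5c 03 2c) = bf17

1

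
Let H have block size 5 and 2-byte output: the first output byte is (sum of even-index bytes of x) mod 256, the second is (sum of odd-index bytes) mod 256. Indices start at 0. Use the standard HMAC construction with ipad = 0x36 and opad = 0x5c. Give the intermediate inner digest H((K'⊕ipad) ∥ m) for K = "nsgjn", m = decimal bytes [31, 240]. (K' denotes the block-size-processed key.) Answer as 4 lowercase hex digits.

f1c0

Key "nsgjn" = 6e 73 67 6a 6e is exactly B = 5 bytes: K' = 6e 73 67 6a 6e.
K' ⊕ ipad = 58 45 51 5c 58.
Inner input = 58 45 51 5c 58 ∥ 1f f0.
Inner hash: even-index sum = 497 mod 256 = 241; odd-index sum = 192 mod 256 = 192 → f1 c0.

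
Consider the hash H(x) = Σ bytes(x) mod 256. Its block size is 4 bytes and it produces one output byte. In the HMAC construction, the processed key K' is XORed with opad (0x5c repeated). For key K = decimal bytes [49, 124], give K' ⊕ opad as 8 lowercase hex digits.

6d205c5c

Key decimal bytes [49, 124] = 31 7c is 2 bytes ≤ B = 4; zero-pad to 4 bytes: K' = 31 7c 00 00.
XOR each byte with 0x5c: 31⊕5c=6d, 7c⊕5c=20, 00⊕5c=5c, 00⊕5c=5c.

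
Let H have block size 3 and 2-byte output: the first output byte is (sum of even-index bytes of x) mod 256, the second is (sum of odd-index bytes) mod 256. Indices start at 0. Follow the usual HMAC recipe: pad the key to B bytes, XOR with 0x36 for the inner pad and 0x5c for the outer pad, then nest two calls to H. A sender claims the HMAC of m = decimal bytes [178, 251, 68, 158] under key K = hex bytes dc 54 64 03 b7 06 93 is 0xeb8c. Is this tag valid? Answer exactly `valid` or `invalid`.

invalid

Key hex bytes dc 54 64 03 b7 06 93 is 7 bytes > B = 3, so hash it first: H(key) = 8a 5d, then zero-pad to 3 bytes: K' = 8a 5d 00.
K' ⊕ ipad = bc 6b 36; K' ⊕ opad = d6 01 5c.
Inner hash: even-index sum = 651 mod 256 = 139; odd-index sum = 353 mod 256 = 97 → 8b 61.
Outer hash (recomputed tag): even-index sum = 403 mod 256 = 147; odd-index sum = 140 mod 256 = 140 → 93 8c.
Recomputed tag = 938c; claimed = eb8c → mismatch.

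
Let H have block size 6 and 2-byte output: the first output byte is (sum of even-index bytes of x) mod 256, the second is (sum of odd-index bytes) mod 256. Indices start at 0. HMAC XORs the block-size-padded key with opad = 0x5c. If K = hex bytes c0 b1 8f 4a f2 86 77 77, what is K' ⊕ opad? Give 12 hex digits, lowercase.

e4a45c5c5c5c

Key hex bytes c0 b1 8f 4a f2 86 77 77 is 8 bytes > B = 6, so hash it first: H(key) = b8 f8, then zero-pad to 6 bytes: K' = b8 f8 00 00 00 00.
XOR each byte with 0x5c: b8⊕5c=e4, f8⊕5c=a4, 00⊕5c=5c, 00⊕5c=5c, 00⊕5c=5c, 00⊕5c=5c.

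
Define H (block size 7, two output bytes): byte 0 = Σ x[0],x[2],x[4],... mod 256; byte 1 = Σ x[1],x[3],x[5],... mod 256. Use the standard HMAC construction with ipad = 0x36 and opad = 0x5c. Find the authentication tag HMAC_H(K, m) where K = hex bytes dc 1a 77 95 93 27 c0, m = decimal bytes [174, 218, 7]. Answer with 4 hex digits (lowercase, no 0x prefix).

ab2a

Key hex bytes dc 1a 77 95 93 27 c0 is exactly B = 7 bytes: K' = dc 1a 77 95 93 27 c0.
K' ⊕ ipad = ea 2c 41 a3 a5 11 f6.  K' ⊕ opad = 80 46 2b c9 cf 7b 9c.
Inner input = (K'⊕ipad) ∥ m = ea 2c 41 a3 a5 11 f6 ∥ ae da 07.
Inner hash: even-index sum = 928 mod 256 = 160; odd-index sum = 405 mod 256 = 149 → a0 95.
Outer input = (K'⊕opad) ∥ inner = 80 46 2b c9 cf 7b 9c ∥ a0 95.
Outer hash (tag): even-index sum = 683 mod 256 = 171; odd-index sum = 554 mod 256 = 42 → ab 2a.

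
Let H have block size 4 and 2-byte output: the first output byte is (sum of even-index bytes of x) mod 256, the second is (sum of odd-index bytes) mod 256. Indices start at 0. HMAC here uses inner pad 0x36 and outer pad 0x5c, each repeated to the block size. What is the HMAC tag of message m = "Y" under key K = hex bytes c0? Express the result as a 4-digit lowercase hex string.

Key hex bytes c0 is 1 byte ≤ B = 4; zero-pad to 4 bytes: K' = c0 00 00 00.
K' ⊕ ipad = f6 36 36 36.  K' ⊕ opad = 9c 5c 5c 5c.
Inner input = (K'⊕ipad) ∥ m = f6 36 36 36 ∥ 59.
Inner hash: even-index sum = 389 mod 256 = 133; odd-index sum = 108 mod 256 = 108 → 85 6c.
Outer input = (K'⊕opad) ∥ inner = 9c 5c 5c 5c ∥ 85 6c.
Outer hash (tag): even-index sum = 381 mod 256 = 125; odd-index sum = 292 mod 256 = 36 → 7d 24.

7d24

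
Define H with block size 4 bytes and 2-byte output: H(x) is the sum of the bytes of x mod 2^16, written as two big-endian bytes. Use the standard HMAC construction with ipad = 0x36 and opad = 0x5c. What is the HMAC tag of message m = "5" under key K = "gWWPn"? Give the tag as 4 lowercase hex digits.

0262

Key "gWWPn" = 67 57 57 50 6e is 5 bytes > B = 4, so hash it first: H(key) = 01 d3, then zero-pad to 4 bytes: K' = 01 d3 00 00.
K' ⊕ ipad = 37 e5 36 36.  K' ⊕ opad = 5d 8f 5c 5c.
Inner input = (K'⊕ipad) ∥ m = 37 e5 36 36 ∥ 35.
Inner hash: sum = 55+229+54+54+53 = 445 → 01 bd.
Outer input = (K'⊕opad) ∥ inner = 5d 8f 5c 5c ∥ 01 bd.
Outer hash (tag): sum = 93+143+92+92+1+189 = 610 → 02 62.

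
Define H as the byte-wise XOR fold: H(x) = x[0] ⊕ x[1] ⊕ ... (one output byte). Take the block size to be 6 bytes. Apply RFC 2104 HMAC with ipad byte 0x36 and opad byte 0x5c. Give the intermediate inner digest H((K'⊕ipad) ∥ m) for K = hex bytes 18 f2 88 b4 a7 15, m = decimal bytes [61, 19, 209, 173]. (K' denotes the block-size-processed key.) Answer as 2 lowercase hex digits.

Key hex bytes 18 f2 88 b4 a7 15 is exactly B = 6 bytes: K' = 18 f2 88 b4 a7 15.
K' ⊕ ipad = 2e c4 be 82 91 23.
Inner input = 2e c4 be 82 91 23 ∥ 3d 13 d1 ad.
Inner hash: XOR 2e⊕c4⊕be⊕82⊕91⊕23⊕3d⊕13⊕d1⊕ad = 36.

36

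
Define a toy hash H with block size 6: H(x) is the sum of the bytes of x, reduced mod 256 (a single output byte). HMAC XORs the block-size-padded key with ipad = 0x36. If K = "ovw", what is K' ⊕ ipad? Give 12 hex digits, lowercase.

Key "ovw" = 6f 76 77 is 3 bytes ≤ B = 6; zero-pad to 6 bytes: K' = 6f 76 77 00 00 00.
XOR each byte with 0x36: 6f⊕36=59, 76⊕36=40, 77⊕36=41, 00⊕36=36, 00⊕36=36, 00⊕36=36.

594041363636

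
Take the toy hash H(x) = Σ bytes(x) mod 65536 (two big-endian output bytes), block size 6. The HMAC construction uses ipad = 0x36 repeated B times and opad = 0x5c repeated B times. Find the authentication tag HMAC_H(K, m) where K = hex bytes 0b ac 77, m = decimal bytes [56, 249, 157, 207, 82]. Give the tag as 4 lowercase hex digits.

Key hex bytes 0b ac 77 is 3 bytes ≤ B = 6; zero-pad to 6 bytes: K' = 0b ac 77 00 00 00.
K' ⊕ ipad = 3d 9a 41 36 36 36.  K' ⊕ opad = 57 f0 2b 5c 5c 5c.
Inner input = (K'⊕ipad) ∥ m = 3d 9a 41 36 36 36 ∥ 38 f9 9d cf 52.
Inner hash: sum = 61+154+65+54+54+54+56+249+157+207+82 = 1193 → 04 a9.
Outer input = (K'⊕opad) ∥ inner = 57 f0 2b 5c 5c 5c ∥ 04 a9.
Outer hash (tag): sum = 87+240+43+92+92+92+4+169 = 819 → 03 33.

0333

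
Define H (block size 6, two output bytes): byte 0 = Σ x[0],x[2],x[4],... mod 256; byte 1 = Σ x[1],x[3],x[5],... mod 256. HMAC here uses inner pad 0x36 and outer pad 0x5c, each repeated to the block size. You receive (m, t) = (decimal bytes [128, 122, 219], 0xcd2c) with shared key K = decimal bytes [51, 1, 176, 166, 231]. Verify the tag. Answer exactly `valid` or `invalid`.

invalid

Key decimal bytes [51, 1, 176, 166, 231] = 33 01 b0 a6 e7 is 5 bytes ≤ B = 6; zero-pad to 6 bytes: K' = 33 01 b0 a6 e7 00.
K' ⊕ ipad = 05 37 86 90 d1 36; K' ⊕ opad = 6f 5d ec fa bb 5c.
Inner hash: even-index sum = 695 mod 256 = 183; odd-index sum = 375 mod 256 = 119 → b7 77.
Outer hash (recomputed tag): even-index sum = 717 mod 256 = 205; odd-index sum = 554 mod 256 = 42 → cd 2a.
Recomputed tag = cd2a; claimed = cd2c → mismatch.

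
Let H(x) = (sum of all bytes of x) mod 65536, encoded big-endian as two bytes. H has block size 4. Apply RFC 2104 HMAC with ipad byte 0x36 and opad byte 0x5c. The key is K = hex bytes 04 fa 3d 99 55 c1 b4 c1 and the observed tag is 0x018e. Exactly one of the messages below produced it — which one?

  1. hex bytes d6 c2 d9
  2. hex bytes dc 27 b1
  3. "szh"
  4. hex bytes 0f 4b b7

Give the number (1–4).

1

Key hex bytes 04 fa 3d 99 55 c1 b4 c1 is 8 bytes > B = 4, so hash it first: H(key) = 04 5f, then zero-pad to 4 bytes: K' = 04 5f 00 00.
K' ⊕ ipad = 32 69 36 36; K' ⊕ opad = 58 03 5c 5c.
m1: inner = H(32 69 36 36 d6 c2 d9) = 03 78; tag = H(58 03 5c 5c 03 78) = 018e ← matches
m2: inner = H(32 69 36 36 dc 27 b1) = 02 bb; tag = H(58 03 5c 5c 02 bb) = 01d0
m3: inner = H(32 69 36 36 73 7a 68) = 02 5c; tag = H(58 03 5c 5c 02 5c) = 0171
m4: inner = H(32 69 36 36 0f 4b b7) = 02 18; tag = H(58 03 5c 5c 02 18) = 012d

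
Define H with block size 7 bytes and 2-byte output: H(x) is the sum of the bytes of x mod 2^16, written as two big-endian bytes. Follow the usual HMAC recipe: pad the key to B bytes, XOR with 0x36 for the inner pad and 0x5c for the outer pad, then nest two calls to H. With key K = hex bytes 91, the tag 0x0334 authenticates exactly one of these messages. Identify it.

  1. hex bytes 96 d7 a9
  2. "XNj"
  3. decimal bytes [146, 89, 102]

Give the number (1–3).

3

Key hex bytes 91 is 1 byte ≤ B = 7; zero-pad to 7 bytes: K' = 91 00 00 00 00 00 00.
K' ⊕ ipad = a7 36 36 36 36 36 36; K' ⊕ opad = cd 5c 5c 5c 5c 5c 5c.
m1: inner = H(a7 36 36 36 36 36 36 96 d7 a9) = 04 01; tag = H(cd 5c 5c 5c 5c 5c 5c 04 01) = 02fa
m2: inner = H(a7 36 36 36 36 36 36 58 4e 6a) = 02 fb; tag = H(cd 5c 5c 5c 5c 5c 5c 02 fb) = 03f2
m3: inner = H(a7 36 36 36 36 36 36 92 59 66) = 03 3c; tag = H(cd 5c 5c 5c 5c 5c 5c 03 3c) = 0334 ← matches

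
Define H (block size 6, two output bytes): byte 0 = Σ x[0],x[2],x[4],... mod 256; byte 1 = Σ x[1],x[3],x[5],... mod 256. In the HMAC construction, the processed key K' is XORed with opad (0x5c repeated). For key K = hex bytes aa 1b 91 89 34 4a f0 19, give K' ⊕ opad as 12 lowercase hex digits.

Key hex bytes aa 1b 91 89 34 4a f0 19 is 8 bytes > B = 6, so hash it first: H(key) = 5f 07, then zero-pad to 6 bytes: K' = 5f 07 00 00 00 00.
XOR each byte with 0x5c: 5f⊕5c=03, 07⊕5c=5b, 00⊕5c=5c, 00⊕5c=5c, 00⊕5c=5c, 00⊕5c=5c.

035b5c5c5c5c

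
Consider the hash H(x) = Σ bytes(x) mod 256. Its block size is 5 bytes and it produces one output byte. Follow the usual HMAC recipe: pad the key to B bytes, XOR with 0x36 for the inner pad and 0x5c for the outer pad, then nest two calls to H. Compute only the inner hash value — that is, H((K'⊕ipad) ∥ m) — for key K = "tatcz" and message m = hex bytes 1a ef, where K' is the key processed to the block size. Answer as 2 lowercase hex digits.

85

Key "tatcz" = 74 61 74 63 7a is exactly B = 5 bytes: K' = 74 61 74 63 7a.
K' ⊕ ipad = 42 57 42 55 4c.
Inner input = 42 57 42 55 4c ∥ 1a ef.
Inner hash: sum = 66+87+66+85+76+26+239 = 645; mod 256 = 133 → 85.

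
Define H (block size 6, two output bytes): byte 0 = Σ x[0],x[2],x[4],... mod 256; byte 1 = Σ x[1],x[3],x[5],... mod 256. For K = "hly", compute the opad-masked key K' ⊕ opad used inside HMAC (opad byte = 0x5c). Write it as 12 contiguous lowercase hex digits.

3430255c5c5c

Key "hly" = 68 6c 79 is 3 bytes ≤ B = 6; zero-pad to 6 bytes: K' = 68 6c 79 00 00 00.
XOR each byte with 0x5c: 68⊕5c=34, 6c⊕5c=30, 79⊕5c=25, 00⊕5c=5c, 00⊕5c=5c, 00⊕5c=5c.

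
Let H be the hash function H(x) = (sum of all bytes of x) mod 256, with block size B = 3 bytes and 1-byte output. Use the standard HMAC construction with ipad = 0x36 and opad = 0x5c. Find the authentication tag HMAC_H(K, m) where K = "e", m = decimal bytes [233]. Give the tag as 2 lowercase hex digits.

Key "e" = 65 is 1 byte ≤ B = 3; zero-pad to 3 bytes: K' = 65 00 00.
K' ⊕ ipad = 53 36 36.  K' ⊕ opad = 39 5c 5c.
Inner input = (K'⊕ipad) ∥ m = 53 36 36 ∥ e9.
Inner hash: sum = 83+54+54+233 = 424; mod 256 = 168 → a8.
Outer input = (K'⊕opad) ∥ inner = 39 5c 5c ∥ a8.
Outer hash (tag): sum = 57+92+92+168 = 409; mod 256 = 153 → 99.

99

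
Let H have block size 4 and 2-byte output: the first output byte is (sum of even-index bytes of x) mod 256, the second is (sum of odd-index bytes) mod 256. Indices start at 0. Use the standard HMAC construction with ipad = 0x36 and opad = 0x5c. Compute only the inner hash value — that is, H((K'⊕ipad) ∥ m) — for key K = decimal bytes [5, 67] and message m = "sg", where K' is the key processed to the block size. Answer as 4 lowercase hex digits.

dc12

Key decimal bytes [5, 67] = 05 43 is 2 bytes ≤ B = 4; zero-pad to 4 bytes: K' = 05 43 00 00.
K' ⊕ ipad = 33 75 36 36.
Inner input = 33 75 36 36 ∥ 73 67.
Inner hash: even-index sum = 220 mod 256 = 220; odd-index sum = 274 mod 256 = 18 → dc 12.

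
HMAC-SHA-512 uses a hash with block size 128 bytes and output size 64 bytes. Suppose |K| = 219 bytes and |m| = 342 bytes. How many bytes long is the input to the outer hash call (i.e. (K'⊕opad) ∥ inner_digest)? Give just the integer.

Key is 219 > 128 bytes, so it is hashed to 64 bytes then zero-padded to 128: |K'| = 128.
Outer input = (K'⊕opad) ∥ H(inner) → 128 + 64 = 192 bytes.

192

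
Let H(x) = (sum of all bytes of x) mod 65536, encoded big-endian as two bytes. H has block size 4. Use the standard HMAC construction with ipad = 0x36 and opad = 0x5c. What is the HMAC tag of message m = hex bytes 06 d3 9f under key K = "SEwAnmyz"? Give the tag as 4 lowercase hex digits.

019c

Key "SEwAnmyz" = 53 45 77 41 6e 6d 79 7a is 8 bytes > B = 4, so hash it first: H(key) = 03 1e, then zero-pad to 4 bytes: K' = 03 1e 00 00.
K' ⊕ ipad = 35 28 36 36.  K' ⊕ opad = 5f 42 5c 5c.
Inner input = (K'⊕ipad) ∥ m = 35 28 36 36 ∥ 06 d3 9f.
Inner hash: sum = 53+40+54+54+6+211+159 = 577 → 02 41.
Outer input = (K'⊕opad) ∥ inner = 5f 42 5c 5c ∥ 02 41.
Outer hash (tag): sum = 95+66+92+92+2+65 = 412 → 01 9c.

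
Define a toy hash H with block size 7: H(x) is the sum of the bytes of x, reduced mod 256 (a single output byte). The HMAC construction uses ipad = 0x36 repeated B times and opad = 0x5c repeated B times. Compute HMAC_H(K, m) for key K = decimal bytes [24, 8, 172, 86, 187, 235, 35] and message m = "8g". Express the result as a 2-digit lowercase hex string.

Key decimal bytes [24, 8, 172, 86, 187, 235, 35] = 18 08 ac 56 bb eb 23 is exactly B = 7 bytes: K' = 18 08 ac 56 bb eb 23.
K' ⊕ ipad = 2e 3e 9a 60 8d dd 15.  K' ⊕ opad = 44 54 f0 0a e7 b7 7f.
Inner input = (K'⊕ipad) ∥ m = 2e 3e 9a 60 8d dd 15 ∥ 38 67.
Inner hash: sum = 46+62+154+96+141+221+21+56+103 = 900; mod 256 = 132 → 84.
Outer input = (K'⊕opad) ∥ inner = 44 54 f0 0a e7 b7 7f ∥ 84.
Outer hash (tag): sum = 68+84+240+10+231+183+127+132 = 1075; mod 256 = 51 → 33.

33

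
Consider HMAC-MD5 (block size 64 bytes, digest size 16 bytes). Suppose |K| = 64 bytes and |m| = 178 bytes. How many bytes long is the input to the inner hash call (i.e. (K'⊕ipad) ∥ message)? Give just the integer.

242

Key is 64 ≤ 64 bytes, zero-padded: |K'| = 64.
Inner input = (K'⊕ipad) ∥ m → 64 + 178 = 242 bytes.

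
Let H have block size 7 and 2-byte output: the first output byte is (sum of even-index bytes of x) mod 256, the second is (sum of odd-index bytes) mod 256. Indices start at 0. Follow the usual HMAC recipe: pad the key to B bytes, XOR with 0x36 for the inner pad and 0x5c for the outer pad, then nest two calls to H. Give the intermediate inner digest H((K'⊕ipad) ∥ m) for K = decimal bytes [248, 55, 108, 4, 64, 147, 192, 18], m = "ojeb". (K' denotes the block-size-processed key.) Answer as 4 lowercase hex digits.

c016

Key decimal bytes [248, 55, 108, 4, 64, 147, 192, 18] = f8 37 6c 04 40 93 c0 12 is 8 bytes > B = 7, so hash it first: H(key) = 64 e0, then zero-pad to 7 bytes: K' = 64 e0 00 00 00 00 00.
K' ⊕ ipad = 52 d6 36 36 36 36 36.
Inner input = 52 d6 36 36 36 36 36 ∥ 6f 6a 65 62.
Inner hash: even-index sum = 448 mod 256 = 192; odd-index sum = 534 mod 256 = 22 → c0 16.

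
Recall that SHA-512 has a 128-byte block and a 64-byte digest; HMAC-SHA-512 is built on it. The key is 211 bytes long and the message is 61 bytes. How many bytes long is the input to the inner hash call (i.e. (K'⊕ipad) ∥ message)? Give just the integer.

Key is 211 > 128 bytes, so it is hashed to 64 bytes then zero-padded to 128: |K'| = 128.
Inner input = (K'⊕ipad) ∥ m → 128 + 61 = 189 bytes.

189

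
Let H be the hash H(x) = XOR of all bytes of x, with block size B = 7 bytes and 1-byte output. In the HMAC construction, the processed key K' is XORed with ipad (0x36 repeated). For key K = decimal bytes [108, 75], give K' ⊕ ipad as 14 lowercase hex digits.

5a7d3636363636

Key decimal bytes [108, 75] = 6c 4b is 2 bytes ≤ B = 7; zero-pad to 7 bytes: K' = 6c 4b 00 00 00 00 00.
XOR each byte with 0x36: 6c⊕36=5a, 4b⊕36=7d, 00⊕36=36, 00⊕36=36, 00⊕36=36, 00⊕36=36, 00⊕36=36.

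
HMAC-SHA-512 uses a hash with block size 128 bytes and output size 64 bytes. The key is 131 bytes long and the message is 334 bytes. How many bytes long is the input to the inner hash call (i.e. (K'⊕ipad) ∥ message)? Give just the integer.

Key is 131 > 128 bytes, so it is hashed to 64 bytes then zero-padded to 128: |K'| = 128.
Inner input = (K'⊕ipad) ∥ m → 128 + 334 = 462 bytes.

462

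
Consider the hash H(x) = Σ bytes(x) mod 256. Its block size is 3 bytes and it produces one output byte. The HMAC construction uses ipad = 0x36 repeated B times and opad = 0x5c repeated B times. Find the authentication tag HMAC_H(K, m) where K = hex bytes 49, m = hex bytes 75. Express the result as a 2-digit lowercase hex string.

Key hex bytes 49 is 1 byte ≤ B = 3; zero-pad to 3 bytes: K' = 49 00 00.
K' ⊕ ipad = 7f 36 36.  K' ⊕ opad = 15 5c 5c.
Inner input = (K'⊕ipad) ∥ m = 7f 36 36 ∥ 75.
Inner hash: sum = 127+54+54+117 = 352; mod 256 = 96 → 60.
Outer input = (K'⊕opad) ∥ inner = 15 5c 5c ∥ 60.
Outer hash (tag): sum = 21+92+92+96 = 301; mod 256 = 45 → 2d.

2d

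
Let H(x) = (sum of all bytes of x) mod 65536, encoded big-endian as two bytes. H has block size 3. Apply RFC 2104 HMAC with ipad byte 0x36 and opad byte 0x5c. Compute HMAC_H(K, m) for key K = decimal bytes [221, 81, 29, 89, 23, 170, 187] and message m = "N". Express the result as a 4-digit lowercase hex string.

Key decimal bytes [221, 81, 29, 89, 23, 170, 187] = dd 51 1d 59 17 aa bb is 7 bytes > B = 3, so hash it first: H(key) = 03 20, then zero-pad to 3 bytes: K' = 03 20 00.
K' ⊕ ipad = 35 16 36.  K' ⊕ opad = 5f 7c 5c.
Inner input = (K'⊕ipad) ∥ m = 35 16 36 ∥ 4e.
Inner hash: sum = 53+22+54+78 = 207 → 00 cf.
Outer input = (K'⊕opad) ∥ inner = 5f 7c 5c ∥ 00 cf.
Outer hash (tag): sum = 95+124+92+0+207 = 518 → 02 06.

0206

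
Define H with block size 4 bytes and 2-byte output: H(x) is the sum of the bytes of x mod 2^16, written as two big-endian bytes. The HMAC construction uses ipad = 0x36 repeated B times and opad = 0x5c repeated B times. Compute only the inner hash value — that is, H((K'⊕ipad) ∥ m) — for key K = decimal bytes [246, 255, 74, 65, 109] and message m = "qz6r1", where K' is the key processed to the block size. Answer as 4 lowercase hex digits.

033f

Key decimal bytes [246, 255, 74, 65, 109] = f6 ff 4a 41 6d is 5 bytes > B = 4, so hash it first: H(key) = 02 ed, then zero-pad to 4 bytes: K' = 02 ed 00 00.
K' ⊕ ipad = 34 db 36 36.
Inner input = 34 db 36 36 ∥ 71 7a 36 72 31.
Inner hash: sum = 52+219+54+54+113+122+54+114+49 = 831 → 03 3f.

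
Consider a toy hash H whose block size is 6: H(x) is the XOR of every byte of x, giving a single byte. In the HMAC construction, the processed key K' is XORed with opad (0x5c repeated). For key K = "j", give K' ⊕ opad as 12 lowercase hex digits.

365c5c5c5c5c

Key "j" = 6a is 1 byte ≤ B = 6; zero-pad to 6 bytes: K' = 6a 00 00 00 00 00.
XOR each byte with 0x5c: 6a⊕5c=36, 00⊕5c=5c, 00⊕5c=5c, 00⊕5c=5c, 00⊕5c=5c, 00⊕5c=5c.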